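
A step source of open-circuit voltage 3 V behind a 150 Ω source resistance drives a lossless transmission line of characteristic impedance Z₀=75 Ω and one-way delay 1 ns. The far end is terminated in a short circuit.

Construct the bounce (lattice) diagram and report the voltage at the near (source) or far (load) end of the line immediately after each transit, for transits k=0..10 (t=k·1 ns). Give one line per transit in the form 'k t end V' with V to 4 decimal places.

Γ_L=-1.000000, Γ_S=0.333333; launch V₁=3·75/225=1.000000
k=0 src: V=1.0000
k=1 load: inc=1.000000, refl=1.000000·-1.000000=-1.0000; V=0.000000+1.000000+-1.000000=0.0000
k=2 src: inc=-1.000000, refl=-1.000000·0.333333=-0.3333; V=1.000000+-1.000000+-0.333333=-0.3333
k=3 load: inc=-0.333333, refl=-0.333333·-1.000000=0.3333; V=0.000000+-0.333333+0.333333=0.0000
k=4 src: inc=0.333333, refl=0.333333·0.333333=0.1111; V=-0.333333+0.333333+0.111111=0.1111
k=5 load: inc=0.111111, refl=0.111111·-1.000000=-0.1111; V=0.000000+0.111111+-0.111111=0.0000
k=6 src: inc=-0.111111, refl=-0.111111·0.333333=-0.0370; V=0.111111+-0.111111+-0.037037=-0.0370
k=7 load: inc=-0.037037, refl=-0.037037·-1.000000=0.0370; V=0.000000+-0.037037+0.037037=0.0000
k=8 src: inc=0.037037, refl=0.037037·0.333333=0.0123; V=-0.037037+0.037037+0.012346=0.0123
k=9 load: inc=0.012346, refl=0.012346·-1.000000=-0.0123; V=0.000000+0.012346+-0.012346=0.0000
k=10 src: inc=-0.012346, refl=-0.012346·0.333333=-0.0041; V=0.012346+-0.012346+-0.004115=-0.0041

0 0 source 1.0000
1 1 load 0.0000
2 2 source -0.3333
3 3 load 0.0000
4 4 source 0.1111
5 5 load 0.0000
6 6 source -0.0370
7 7 load 0.0000
8 8 source 0.0123
9 9 load 0.0000
10 10 source -0.0041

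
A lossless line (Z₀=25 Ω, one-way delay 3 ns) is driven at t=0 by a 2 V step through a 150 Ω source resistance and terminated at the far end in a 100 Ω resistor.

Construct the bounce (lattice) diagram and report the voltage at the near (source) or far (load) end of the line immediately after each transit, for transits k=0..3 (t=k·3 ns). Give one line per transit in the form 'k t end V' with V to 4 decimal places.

0 0 source 0.2857
1 3 load 0.4571
2 6 source 0.5796
3 9 load 0.6531

Γ_L=0.600000, Γ_S=0.714286; launch V₁=2·25/175=0.285714
k=0 src: V=0.2857
k=1 load: inc=0.285714, refl=0.285714·0.600000=0.1714; V=0.000000+0.285714+0.171429=0.4571
k=2 src: inc=0.171429, refl=0.171429·0.714286=0.1224; V=0.285714+0.171429+0.122449=0.5796
k=3 load: inc=0.122449, refl=0.122449·0.600000=0.0735; V=0.457143+0.122449+0.073469=0.6531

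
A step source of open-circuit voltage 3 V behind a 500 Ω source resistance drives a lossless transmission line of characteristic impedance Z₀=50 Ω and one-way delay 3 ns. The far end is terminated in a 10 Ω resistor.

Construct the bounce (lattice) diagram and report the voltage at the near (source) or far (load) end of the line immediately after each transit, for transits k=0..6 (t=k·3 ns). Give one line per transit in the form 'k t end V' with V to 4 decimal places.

Γ_L=-0.666667, Γ_S=0.818182; launch V₁=3·50/550=0.272727
k=0 src: V=0.2727
k=1 load: inc=0.272727, refl=0.272727·-0.666667=-0.1818; V=0.000000+0.272727+-0.181818=0.0909
k=2 src: inc=-0.181818, refl=-0.181818·0.818182=-0.1488; V=0.272727+-0.181818+-0.148760=-0.0579
k=3 load: inc=-0.148760, refl=-0.148760·-0.666667=0.0992; V=0.090909+-0.148760+0.099174=0.0413
k=4 src: inc=0.099174, refl=0.099174·0.818182=0.0811; V=-0.057851+0.099174+0.081142=0.1225
k=5 load: inc=0.081142, refl=0.081142·-0.666667=-0.0541; V=0.041322+0.081142+-0.054095=0.0684
k=6 src: inc=-0.054095, refl=-0.054095·0.818182=-0.0443; V=0.122464+-0.054095+-0.044259=0.0241

0 0 source 0.2727
1 3 load 0.0909
2 6 source -0.0579
3 9 load 0.0413
4 12 source 0.1225
5 15 load 0.0684
6 18 source 0.0241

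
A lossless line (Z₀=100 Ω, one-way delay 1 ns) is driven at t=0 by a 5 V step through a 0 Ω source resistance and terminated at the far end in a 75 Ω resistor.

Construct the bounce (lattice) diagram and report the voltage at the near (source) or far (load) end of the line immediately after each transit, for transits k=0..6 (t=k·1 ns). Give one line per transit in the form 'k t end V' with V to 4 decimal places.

Γ_L=-0.142857, Γ_S=-1.000000; launch V₁=5·100/100=5.000000
k=0 src: V=5.0000
k=1 load: inc=5.000000, refl=5.000000·-0.142857=-0.7143; V=0.000000+5.000000+-0.714286=4.2857
k=2 src: inc=-0.714286, refl=-0.714286·-1.000000=0.7143; V=5.000000+-0.714286+0.714286=5.0000
k=3 load: inc=0.714286, refl=0.714286·-0.142857=-0.1020; V=4.285714+0.714286+-0.102041=4.8980
k=4 src: inc=-0.102041, refl=-0.102041·-1.000000=0.1020; V=5.000000+-0.102041+0.102041=5.0000
k=5 load: inc=0.102041, refl=0.102041·-0.142857=-0.0146; V=4.897959+0.102041+-0.014577=4.9854
k=6 src: inc=-0.014577, refl=-0.014577·-1.000000=0.0146; V=5.000000+-0.014577+0.014577=5.0000

0 0 source 5.0000
1 1 load 4.2857
2 2 source 5.0000
3 3 load 4.8980
4 4 source 5.0000
5 5 load 4.9854
6 6 source 5.0000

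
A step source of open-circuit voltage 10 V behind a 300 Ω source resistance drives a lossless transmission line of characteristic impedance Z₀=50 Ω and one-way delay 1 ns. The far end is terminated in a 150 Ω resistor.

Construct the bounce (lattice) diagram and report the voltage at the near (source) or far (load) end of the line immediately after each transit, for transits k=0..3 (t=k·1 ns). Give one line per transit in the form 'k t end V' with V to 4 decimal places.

0 0 source 1.4286
1 1 load 2.1429
2 2 source 2.6531
3 3 load 2.9082

Γ_L=0.500000, Γ_S=0.714286; launch V₁=10·50/350=1.428571
k=0 src: V=1.4286
k=1 load: inc=1.428571, refl=1.428571·0.500000=0.7143; V=0.000000+1.428571+0.714286=2.1429
k=2 src: inc=0.714286, refl=0.714286·0.714286=0.5102; V=1.428571+0.714286+0.510204=2.6531
k=3 load: inc=0.510204, refl=0.510204·0.500000=0.2551; V=2.142857+0.510204+0.255102=2.9082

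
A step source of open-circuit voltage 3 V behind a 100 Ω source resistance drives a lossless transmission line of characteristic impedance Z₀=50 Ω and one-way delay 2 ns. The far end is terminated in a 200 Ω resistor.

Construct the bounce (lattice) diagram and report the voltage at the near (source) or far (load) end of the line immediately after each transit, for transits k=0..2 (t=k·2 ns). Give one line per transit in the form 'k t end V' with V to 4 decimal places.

0 0 source 1.0000
1 2 load 1.6000
2 4 source 1.8000

Γ_L=0.600000, Γ_S=0.333333; launch V₁=3·50/150=1.000000
k=0 src: V=1.0000
k=1 load: inc=1.000000, refl=1.000000·0.600000=0.6000; V=0.000000+1.000000+0.600000=1.6000
k=2 src: inc=0.600000, refl=0.600000·0.333333=0.2000; V=1.000000+0.600000+0.200000=1.8000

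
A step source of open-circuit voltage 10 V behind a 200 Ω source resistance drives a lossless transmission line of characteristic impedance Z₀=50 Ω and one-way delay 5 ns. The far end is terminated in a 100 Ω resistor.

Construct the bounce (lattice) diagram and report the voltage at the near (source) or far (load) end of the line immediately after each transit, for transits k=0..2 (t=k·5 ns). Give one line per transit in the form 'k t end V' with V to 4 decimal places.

0 0 source 2.0000
1 5 load 2.6667
2 10 source 3.0667

Γ_L=0.333333, Γ_S=0.600000; launch V₁=10·50/250=2.000000
k=0 src: V=2.0000
k=1 load: inc=2.000000, refl=2.000000·0.333333=0.6667; V=0.000000+2.000000+0.666667=2.6667
k=2 src: inc=0.666667, refl=0.666667·0.600000=0.4000; V=2.000000+0.666667+0.400000=3.0667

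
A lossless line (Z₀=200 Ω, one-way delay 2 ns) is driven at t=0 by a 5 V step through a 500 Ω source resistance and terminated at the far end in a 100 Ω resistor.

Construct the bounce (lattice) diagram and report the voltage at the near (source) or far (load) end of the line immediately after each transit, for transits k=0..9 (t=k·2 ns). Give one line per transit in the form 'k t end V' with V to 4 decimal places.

Γ_L=-0.333333, Γ_S=0.428571; launch V₁=5·200/700=1.428571
k=0 src: V=1.4286
k=1 load: inc=1.428571, refl=1.428571·-0.333333=-0.4762; V=0.000000+1.428571+-0.476190=0.9524
k=2 src: inc=-0.476190, refl=-0.476190·0.428571=-0.2041; V=1.428571+-0.476190+-0.204082=0.7483
k=3 load: inc=-0.204082, refl=-0.204082·-0.333333=0.0680; V=0.952381+-0.204082+0.068027=0.8163
k=4 src: inc=0.068027, refl=0.068027·0.428571=0.0292; V=0.748299+0.068027+0.029155=0.8455
k=5 load: inc=0.029155, refl=0.029155·-0.333333=-0.0097; V=0.816327+0.029155+-0.009718=0.8358
k=6 src: inc=-0.009718, refl=-0.009718·0.428571=-0.0042; V=0.845481+-0.009718+-0.004165=0.8316
k=7 load: inc=-0.004165, refl=-0.004165·-0.333333=0.0014; V=0.835763+-0.004165+0.001388=0.8330
k=8 src: inc=0.001388, refl=0.001388·0.428571=0.0006; V=0.831598+0.001388+0.000595=0.8336
k=9 load: inc=0.000595, refl=0.000595·-0.333333=-0.0002; V=0.832986+0.000595+-0.000198=0.8334

0 0 source 1.4286
1 2 load 0.9524
2 4 source 0.7483
3 6 load 0.8163
4 8 source 0.8455
5 10 load 0.8358
6 12 source 0.8316
7 14 load 0.8330
8 16 source 0.8336
9 18 load 0.8334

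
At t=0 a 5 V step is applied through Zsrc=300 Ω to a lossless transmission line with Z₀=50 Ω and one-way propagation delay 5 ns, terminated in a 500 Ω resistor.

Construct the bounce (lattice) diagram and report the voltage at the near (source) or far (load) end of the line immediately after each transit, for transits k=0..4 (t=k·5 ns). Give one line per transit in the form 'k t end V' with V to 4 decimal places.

Γ_L=0.818182, Γ_S=0.714286; launch V₁=5·50/350=0.714286
k=0 src: V=0.7143
k=1 load: inc=0.714286, refl=0.714286·0.818182=0.5844; V=0.000000+0.714286+0.584416=1.2987
k=2 src: inc=0.584416, refl=0.584416·0.714286=0.4174; V=0.714286+0.584416+0.417440=1.7161
k=3 load: inc=0.417440, refl=0.417440·0.818182=0.3415; V=1.298701+0.417440+0.341542=2.0577
k=4 src: inc=0.341542, refl=0.341542·0.714286=0.2440; V=1.716141+0.341542+0.243958=2.3016

0 0 source 0.7143
1 5 load 1.2987
2 10 source 1.7161
3 15 load 2.0577
4 20 source 2.3016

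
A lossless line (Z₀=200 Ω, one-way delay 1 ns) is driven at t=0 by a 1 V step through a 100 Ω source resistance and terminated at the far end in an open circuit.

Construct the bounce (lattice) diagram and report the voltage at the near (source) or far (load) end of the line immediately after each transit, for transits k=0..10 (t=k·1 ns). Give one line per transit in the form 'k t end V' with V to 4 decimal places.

0 0 source 0.6667
1 1 load 1.3333
2 2 source 1.1111
3 3 load 0.8889
4 4 source 0.9630
5 5 load 1.0370
6 6 source 1.0123
7 7 load 0.9877
8 8 source 0.9959
9 9 load 1.0041
10 10 source 1.0014

Γ_L=1.000000, Γ_S=-0.333333; launch V₁=1·200/300=0.666667
k=0 src: V=0.6667
k=1 load: inc=0.666667, refl=0.666667·1.000000=0.6667; V=0.000000+0.666667+0.666667=1.3333
k=2 src: inc=0.666667, refl=0.666667·-0.333333=-0.2222; V=0.666667+0.666667+-0.222222=1.1111
k=3 load: inc=-0.222222, refl=-0.222222·1.000000=-0.2222; V=1.333333+-0.222222+-0.222222=0.8889
k=4 src: inc=-0.222222, refl=-0.222222·-0.333333=0.0741; V=1.111111+-0.222222+0.074074=0.9630
k=5 load: inc=0.074074, refl=0.074074·1.000000=0.0741; V=0.888889+0.074074+0.074074=1.0370
k=6 src: inc=0.074074, refl=0.074074·-0.333333=-0.0247; V=0.962963+0.074074+-0.024691=1.0123
k=7 load: inc=-0.024691, refl=-0.024691·1.000000=-0.0247; V=1.037037+-0.024691+-0.024691=0.9877
k=8 src: inc=-0.024691, refl=-0.024691·-0.333333=0.0082; V=1.012346+-0.024691+0.008230=0.9959
k=9 load: inc=0.008230, refl=0.008230·1.000000=0.0082; V=0.987654+0.008230+0.008230=1.0041
k=10 src: inc=0.008230, refl=0.008230·-0.333333=-0.0027; V=0.995885+0.008230+-0.002743=1.0014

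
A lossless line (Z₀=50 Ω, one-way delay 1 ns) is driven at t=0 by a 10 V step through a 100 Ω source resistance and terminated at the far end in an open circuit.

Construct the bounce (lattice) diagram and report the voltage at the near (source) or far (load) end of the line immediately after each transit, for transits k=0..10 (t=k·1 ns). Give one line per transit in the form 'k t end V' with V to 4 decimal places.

0 0 source 3.3333
1 1 load 6.6667
2 2 source 7.7778
3 3 load 8.8889
4 4 source 9.2593
5 5 load 9.6296
6 6 source 9.7531
7 7 load 9.8765
8 8 source 9.9177
9 9 load 9.9588
10 10 source 9.9726

Γ_L=1.000000, Γ_S=0.333333; launch V₁=10·50/150=3.333333
k=0 src: V=3.3333
k=1 load: inc=3.333333, refl=3.333333·1.000000=3.3333; V=0.000000+3.333333+3.333333=6.6667
k=2 src: inc=3.333333, refl=3.333333·0.333333=1.1111; V=3.333333+3.333333+1.111111=7.7778
k=3 load: inc=1.111111, refl=1.111111·1.000000=1.1111; V=6.666667+1.111111+1.111111=8.8889
k=4 src: inc=1.111111, refl=1.111111·0.333333=0.3704; V=7.777778+1.111111+0.370370=9.2593
k=5 load: inc=0.370370, refl=0.370370·1.000000=0.3704; V=8.888889+0.370370+0.370370=9.6296
k=6 src: inc=0.370370, refl=0.370370·0.333333=0.1235; V=9.259259+0.370370+0.123457=9.7531
k=7 load: inc=0.123457, refl=0.123457·1.000000=0.1235; V=9.629630+0.123457+0.123457=9.8765
k=8 src: inc=0.123457, refl=0.123457·0.333333=0.0412; V=9.753086+0.123457+0.041152=9.9177
k=9 load: inc=0.041152, refl=0.041152·1.000000=0.0412; V=9.876543+0.041152+0.041152=9.9588
k=10 src: inc=0.041152, refl=0.041152·0.333333=0.0137; V=9.917695+0.041152+0.013717=9.9726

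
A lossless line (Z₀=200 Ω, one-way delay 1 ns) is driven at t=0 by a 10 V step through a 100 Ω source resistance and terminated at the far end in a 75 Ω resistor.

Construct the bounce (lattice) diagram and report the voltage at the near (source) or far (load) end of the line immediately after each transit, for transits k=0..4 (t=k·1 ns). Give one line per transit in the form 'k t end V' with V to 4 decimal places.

0 0 source 6.6667
1 1 load 3.6364
2 2 source 4.6465
3 3 load 4.1873
4 4 source 4.3404

Γ_L=-0.454545, Γ_S=-0.333333; launch V₁=10·200/300=6.666667
k=0 src: V=6.6667
k=1 load: inc=6.666667, refl=6.666667·-0.454545=-3.0303; V=0.000000+6.666667+-3.030303=3.6364
k=2 src: inc=-3.030303, refl=-3.030303·-0.333333=1.0101; V=6.666667+-3.030303+1.010101=4.6465
k=3 load: inc=1.010101, refl=1.010101·-0.454545=-0.4591; V=3.636364+1.010101+-0.459137=4.1873
k=4 src: inc=-0.459137, refl=-0.459137·-0.333333=0.1530; V=4.646465+-0.459137+0.153046=4.3404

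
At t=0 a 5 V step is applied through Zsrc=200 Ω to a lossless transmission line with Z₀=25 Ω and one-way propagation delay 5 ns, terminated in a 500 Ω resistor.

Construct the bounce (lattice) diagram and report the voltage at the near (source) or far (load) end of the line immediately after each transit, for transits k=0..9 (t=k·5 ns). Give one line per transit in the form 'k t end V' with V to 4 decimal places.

0 0 source 0.5556
1 5 load 1.0582
2 10 source 1.4491
3 15 load 1.8029
4 20 source 2.0780
5 25 load 2.3269
6 30 source 2.5205
7 35 load 2.6956
8 40 source 2.8319
9 45 load 2.9551

Γ_L=0.904762, Γ_S=0.777778; launch V₁=5·25/225=0.555556
k=0 src: V=0.5556
k=1 load: inc=0.555556, refl=0.555556·0.904762=0.5026; V=0.000000+0.555556+0.502646=1.0582
k=2 src: inc=0.502646, refl=0.502646·0.777778=0.3909; V=0.555556+0.502646+0.390947=1.4491
k=3 load: inc=0.390947, refl=0.390947·0.904762=0.3537; V=1.058201+0.390947+0.353714=1.8029
k=4 src: inc=0.353714, refl=0.353714·0.777778=0.2751; V=1.449148+0.353714+0.275111=2.0780
k=5 load: inc=0.275111, refl=0.275111·0.904762=0.2489; V=1.802861+0.275111+0.248910=2.3269
k=6 src: inc=0.248910, refl=0.248910·0.777778=0.1936; V=2.077972+0.248910+0.193596=2.5205
k=7 load: inc=0.193596, refl=0.193596·0.904762=0.1752; V=2.326881+0.193596+0.175159=2.6956
k=8 src: inc=0.175159, refl=0.175159·0.777778=0.1362; V=2.520477+0.175159+0.136234=2.8319
k=9 load: inc=0.136234, refl=0.136234·0.904762=0.1233; V=2.695636+0.136234+0.123260=2.9551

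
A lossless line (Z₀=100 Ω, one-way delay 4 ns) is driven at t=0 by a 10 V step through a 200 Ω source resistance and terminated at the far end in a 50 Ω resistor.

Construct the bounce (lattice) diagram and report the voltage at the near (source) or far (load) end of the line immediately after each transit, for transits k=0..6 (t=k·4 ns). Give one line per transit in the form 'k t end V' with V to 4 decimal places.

Γ_L=-0.333333, Γ_S=0.333333; launch V₁=10·100/300=3.333333
k=0 src: V=3.3333
k=1 load: inc=3.333333, refl=3.333333·-0.333333=-1.1111; V=0.000000+3.333333+-1.111111=2.2222
k=2 src: inc=-1.111111, refl=-1.111111·0.333333=-0.3704; V=3.333333+-1.111111+-0.370370=1.8519
k=3 load: inc=-0.370370, refl=-0.370370·-0.333333=0.1235; V=2.222222+-0.370370+0.123457=1.9753
k=4 src: inc=0.123457, refl=0.123457·0.333333=0.0412; V=1.851852+0.123457+0.041152=2.0165
k=5 load: inc=0.041152, refl=0.041152·-0.333333=-0.0137; V=1.975309+0.041152+-0.013717=2.0027
k=6 src: inc=-0.013717, refl=-0.013717·0.333333=-0.0046; V=2.016461+-0.013717+-0.004572=1.9982

0 0 source 3.3333
1 4 load 2.2222
2 8 source 1.8519
3 12 load 1.9753
4 16 source 2.0165
5 20 load 2.0027
6 24 source 1.9982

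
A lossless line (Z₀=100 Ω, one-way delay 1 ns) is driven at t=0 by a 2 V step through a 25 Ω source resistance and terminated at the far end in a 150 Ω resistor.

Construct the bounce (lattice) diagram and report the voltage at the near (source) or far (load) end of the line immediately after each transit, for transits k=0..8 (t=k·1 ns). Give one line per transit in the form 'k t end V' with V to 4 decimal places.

Γ_L=0.200000, Γ_S=-0.600000; launch V₁=2·100/125=1.600000
k=0 src: V=1.6000
k=1 load: inc=1.600000, refl=1.600000·0.200000=0.3200; V=0.000000+1.600000+0.320000=1.9200
k=2 src: inc=0.320000, refl=0.320000·-0.600000=-0.1920; V=1.600000+0.320000+-0.192000=1.7280
k=3 load: inc=-0.192000, refl=-0.192000·0.200000=-0.0384; V=1.920000+-0.192000+-0.038400=1.6896
k=4 src: inc=-0.038400, refl=-0.038400·-0.600000=0.0230; V=1.728000+-0.038400+0.023040=1.7126
k=5 load: inc=0.023040, refl=0.023040·0.200000=0.0046; V=1.689600+0.023040+0.004608=1.7172
k=6 src: inc=0.004608, refl=0.004608·-0.600000=-0.0028; V=1.712640+0.004608+-0.002765=1.7145
k=7 load: inc=-0.002765, refl=-0.002765·0.200000=-0.0006; V=1.717248+-0.002765+-0.000553=1.7139
k=8 src: inc=-0.000553, refl=-0.000553·-0.600000=0.0003; V=1.714483+-0.000553+0.000332=1.7143

0 0 source 1.6000
1 1 load 1.9200
2 2 source 1.7280
3 3 load 1.6896
4 4 source 1.7126
5 5 load 1.7172
6 6 source 1.7145
7 7 load 1.7139
8 8 source 1.7143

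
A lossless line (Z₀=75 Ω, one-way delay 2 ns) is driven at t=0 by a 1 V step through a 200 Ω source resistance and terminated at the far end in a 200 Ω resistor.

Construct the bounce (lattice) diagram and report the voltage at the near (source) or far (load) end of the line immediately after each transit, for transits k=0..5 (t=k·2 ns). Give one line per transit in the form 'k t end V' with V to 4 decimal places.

Γ_L=0.454545, Γ_S=0.454545; launch V₁=1·75/275=0.272727
k=0 src: V=0.2727
k=1 load: inc=0.272727, refl=0.272727·0.454545=0.1240; V=0.000000+0.272727+0.123967=0.3967
k=2 src: inc=0.123967, refl=0.123967·0.454545=0.0563; V=0.272727+0.123967+0.056349=0.4530
k=3 load: inc=0.056349, refl=0.056349·0.454545=0.0256; V=0.396694+0.056349+0.025613=0.4787
k=4 src: inc=0.025613, refl=0.025613·0.454545=0.0116; V=0.453043+0.025613+0.011642=0.4903
k=5 load: inc=0.011642, refl=0.011642·0.454545=0.0053; V=0.478656+0.011642+0.005292=0.4956

0 0 source 0.2727
1 2 load 0.3967
2 4 source 0.4530
3 6 load 0.4787
4 8 source 0.4903
5 10 load 0.4956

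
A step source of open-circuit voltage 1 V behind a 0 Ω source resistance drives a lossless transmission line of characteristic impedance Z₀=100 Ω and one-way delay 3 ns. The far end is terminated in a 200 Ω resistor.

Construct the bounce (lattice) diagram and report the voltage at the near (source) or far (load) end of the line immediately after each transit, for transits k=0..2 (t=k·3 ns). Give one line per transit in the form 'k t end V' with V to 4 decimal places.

Γ_L=0.333333, Γ_S=-1.000000; launch V₁=1·100/100=1.000000
k=0 src: V=1.0000
k=1 load: inc=1.000000, refl=1.000000·0.333333=0.3333; V=0.000000+1.000000+0.333333=1.3333
k=2 src: inc=0.333333, refl=0.333333·-1.000000=-0.3333; V=1.000000+0.333333+-0.333333=1.0000

0 0 source 1.0000
1 3 load 1.3333
2 6 source 1.0000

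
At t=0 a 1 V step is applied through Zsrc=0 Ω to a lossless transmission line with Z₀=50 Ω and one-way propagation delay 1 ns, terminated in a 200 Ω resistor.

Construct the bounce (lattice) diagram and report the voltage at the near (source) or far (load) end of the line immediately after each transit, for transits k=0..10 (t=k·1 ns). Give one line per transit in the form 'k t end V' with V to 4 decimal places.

0 0 source 1.0000
1 1 load 1.6000
2 2 source 1.0000
3 3 load 0.6400
4 4 source 1.0000
5 5 load 1.2160
6 6 source 1.0000
7 7 load 0.8704
8 8 source 1.0000
9 9 load 1.0778
10 10 source 1.0000

Γ_L=0.600000, Γ_S=-1.000000; launch V₁=1·50/50=1.000000
k=0 src: V=1.0000
k=1 load: inc=1.000000, refl=1.000000·0.600000=0.6000; V=0.000000+1.000000+0.600000=1.6000
k=2 src: inc=0.600000, refl=0.600000·-1.000000=-0.6000; V=1.000000+0.600000+-0.600000=1.0000
k=3 load: inc=-0.600000, refl=-0.600000·0.600000=-0.3600; V=1.600000+-0.600000+-0.360000=0.6400
k=4 src: inc=-0.360000, refl=-0.360000·-1.000000=0.3600; V=1.000000+-0.360000+0.360000=1.0000
k=5 load: inc=0.360000, refl=0.360000·0.600000=0.2160; V=0.640000+0.360000+0.216000=1.2160
k=6 src: inc=0.216000, refl=0.216000·-1.000000=-0.2160; V=1.000000+0.216000+-0.216000=1.0000
k=7 load: inc=-0.216000, refl=-0.216000·0.600000=-0.1296; V=1.216000+-0.216000+-0.129600=0.8704
k=8 src: inc=-0.129600, refl=-0.129600·-1.000000=0.1296; V=1.000000+-0.129600+0.129600=1.0000
k=9 load: inc=0.129600, refl=0.129600·0.600000=0.0778; V=0.870400+0.129600+0.077760=1.0778
k=10 src: inc=0.077760, refl=0.077760·-1.000000=-0.0778; V=1.000000+0.077760+-0.077760=1.0000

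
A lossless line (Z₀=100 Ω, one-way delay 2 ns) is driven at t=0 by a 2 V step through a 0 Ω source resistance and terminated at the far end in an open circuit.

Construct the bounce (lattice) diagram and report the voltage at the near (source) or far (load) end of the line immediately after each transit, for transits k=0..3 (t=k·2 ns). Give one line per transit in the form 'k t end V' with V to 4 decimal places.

0 0 source 2.0000
1 2 load 4.0000
2 4 source 2.0000
3 6 load 0.0000

Γ_L=1.000000, Γ_S=-1.000000; launch V₁=2·100/100=2.000000
k=0 src: V=2.0000
k=1 load: inc=2.000000, refl=2.000000·1.000000=2.0000; V=0.000000+2.000000+2.000000=4.0000
k=2 src: inc=2.000000, refl=2.000000·-1.000000=-2.0000; V=2.000000+2.000000+-2.000000=2.0000
k=3 load: inc=-2.000000, refl=-2.000000·1.000000=-2.0000; V=4.000000+-2.000000+-2.000000=0.0000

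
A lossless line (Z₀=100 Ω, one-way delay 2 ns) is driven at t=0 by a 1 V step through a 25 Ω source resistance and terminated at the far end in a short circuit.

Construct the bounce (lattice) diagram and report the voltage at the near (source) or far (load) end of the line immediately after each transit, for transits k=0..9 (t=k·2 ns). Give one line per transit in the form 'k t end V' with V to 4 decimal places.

Γ_L=-1.000000, Γ_S=-0.600000; launch V₁=1·100/125=0.800000
k=0 src: V=0.8000
k=1 load: inc=0.800000, refl=0.800000·-1.000000=-0.8000; V=0.000000+0.800000+-0.800000=0.0000
k=2 src: inc=-0.800000, refl=-0.800000·-0.600000=0.4800; V=0.800000+-0.800000+0.480000=0.4800
k=3 load: inc=0.480000, refl=0.480000·-1.000000=-0.4800; V=0.000000+0.480000+-0.480000=0.0000
k=4 src: inc=-0.480000, refl=-0.480000·-0.600000=0.2880; V=0.480000+-0.480000+0.288000=0.2880
k=5 load: inc=0.288000, refl=0.288000·-1.000000=-0.2880; V=0.000000+0.288000+-0.288000=0.0000
k=6 src: inc=-0.288000, refl=-0.288000·-0.600000=0.1728; V=0.288000+-0.288000+0.172800=0.1728
k=7 load: inc=0.172800, refl=0.172800·-1.000000=-0.1728; V=0.000000+0.172800+-0.172800=0.0000
k=8 src: inc=-0.172800, refl=-0.172800·-0.600000=0.1037; V=0.172800+-0.172800+0.103680=0.1037
k=9 load: inc=0.103680, refl=0.103680·-1.000000=-0.1037; V=0.000000+0.103680+-0.103680=0.0000

0 0 source 0.8000
1 2 load 0.0000
2 4 source 0.4800
3 6 load 0.0000
4 8 source 0.2880
5 10 load 0.0000
6 12 source 0.1728
7 14 load 0.0000
8 16 source 0.1037
9 18 load 0.0000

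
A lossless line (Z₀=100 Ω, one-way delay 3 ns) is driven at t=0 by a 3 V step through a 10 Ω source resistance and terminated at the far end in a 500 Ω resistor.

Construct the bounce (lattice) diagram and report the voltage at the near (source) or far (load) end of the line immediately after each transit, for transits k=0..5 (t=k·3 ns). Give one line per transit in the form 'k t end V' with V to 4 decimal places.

Γ_L=0.666667, Γ_S=-0.818182; launch V₁=3·100/110=2.727273
k=0 src: V=2.7273
k=1 load: inc=2.727273, refl=2.727273·0.666667=1.8182; V=0.000000+2.727273+1.818182=4.5455
k=2 src: inc=1.818182, refl=1.818182·-0.818182=-1.4876; V=2.727273+1.818182+-1.487603=3.0579
k=3 load: inc=-1.487603, refl=-1.487603·0.666667=-0.9917; V=4.545455+-1.487603+-0.991736=2.0661
k=4 src: inc=-0.991736, refl=-0.991736·-0.818182=0.8114; V=3.057851+-0.991736+0.811420=2.8775
k=5 load: inc=0.811420, refl=0.811420·0.666667=0.5409; V=2.066116+0.811420+0.540947=3.4185

0 0 source 2.7273
1 3 load 4.5455
2 6 source 3.0579
3 9 load 2.0661
4 12 source 2.8775
5 15 load 3.4185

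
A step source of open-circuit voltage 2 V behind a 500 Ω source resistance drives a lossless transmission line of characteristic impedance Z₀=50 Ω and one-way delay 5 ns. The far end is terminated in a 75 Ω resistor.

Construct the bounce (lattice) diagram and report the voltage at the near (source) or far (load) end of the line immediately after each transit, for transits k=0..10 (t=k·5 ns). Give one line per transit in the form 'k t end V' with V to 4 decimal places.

Γ_L=0.200000, Γ_S=0.818182; launch V₁=2·50/550=0.181818
k=0 src: V=0.1818
k=1 load: inc=0.181818, refl=0.181818·0.200000=0.0364; V=0.000000+0.181818+0.036364=0.2182
k=2 src: inc=0.036364, refl=0.036364·0.818182=0.0298; V=0.181818+0.036364+0.029752=0.2479
k=3 load: inc=0.029752, refl=0.029752·0.200000=0.0060; V=0.218182+0.029752+0.005950=0.2539
k=4 src: inc=0.005950, refl=0.005950·0.818182=0.0049; V=0.247934+0.005950+0.004869=0.2588
k=5 load: inc=0.004869, refl=0.004869·0.200000=0.0010; V=0.253884+0.004869+0.000974=0.2597
k=6 src: inc=0.000974, refl=0.000974·0.818182=0.0008; V=0.258753+0.000974+0.000797=0.2605
k=7 load: inc=0.000797, refl=0.000797·0.200000=0.0002; V=0.259727+0.000797+0.000159=0.2607
k=8 src: inc=0.000159, refl=0.000159·0.818182=0.0001; V=0.260523+0.000159+0.000130=0.2608
k=9 load: inc=0.000130, refl=0.000130·0.200000=0.0000; V=0.260683+0.000130+0.000026=0.2608
k=10 src: inc=0.000026, refl=0.000026·0.818182=0.0000; V=0.260813+0.000026+0.000021=0.2609

0 0 source 0.1818
1 5 load 0.2182
2 10 source 0.2479
3 15 load 0.2539
4 20 source 0.2588
5 25 load 0.2597
6 30 source 0.2605
7 35 load 0.2607
8 40 source 0.2608
9 45 load 0.2608
10 50 source 0.2609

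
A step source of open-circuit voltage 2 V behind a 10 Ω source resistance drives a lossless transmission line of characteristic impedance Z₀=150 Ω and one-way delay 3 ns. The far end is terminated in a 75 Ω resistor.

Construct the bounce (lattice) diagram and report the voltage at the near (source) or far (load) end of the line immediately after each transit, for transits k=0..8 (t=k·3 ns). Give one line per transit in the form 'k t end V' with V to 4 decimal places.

Γ_L=-0.333333, Γ_S=-0.875000; launch V₁=2·150/160=1.875000
k=0 src: V=1.8750
k=1 load: inc=1.875000, refl=1.875000·-0.333333=-0.6250; V=0.000000+1.875000+-0.625000=1.2500
k=2 src: inc=-0.625000, refl=-0.625000·-0.875000=0.5469; V=1.875000+-0.625000+0.546875=1.7969
k=3 load: inc=0.546875, refl=0.546875·-0.333333=-0.1823; V=1.250000+0.546875+-0.182292=1.6146
k=4 src: inc=-0.182292, refl=-0.182292·-0.875000=0.1595; V=1.796875+-0.182292+0.159505=1.7741
k=5 load: inc=0.159505, refl=0.159505·-0.333333=-0.0532; V=1.614583+0.159505+-0.053168=1.7209
k=6 src: inc=-0.053168, refl=-0.053168·-0.875000=0.0465; V=1.774089+-0.053168+0.046522=1.7674
k=7 load: inc=0.046522, refl=0.046522·-0.333333=-0.0155; V=1.720920+0.046522+-0.015507=1.7519
k=8 src: inc=-0.015507, refl=-0.015507·-0.875000=0.0136; V=1.767442+-0.015507+0.013569=1.7655

0 0 source 1.8750
1 3 load 1.2500
2 6 source 1.7969
3 9 load 1.6146
4 12 source 1.7741
5 15 load 1.7209
6 18 source 1.7674
7 21 load 1.7519
8 24 source 1.7655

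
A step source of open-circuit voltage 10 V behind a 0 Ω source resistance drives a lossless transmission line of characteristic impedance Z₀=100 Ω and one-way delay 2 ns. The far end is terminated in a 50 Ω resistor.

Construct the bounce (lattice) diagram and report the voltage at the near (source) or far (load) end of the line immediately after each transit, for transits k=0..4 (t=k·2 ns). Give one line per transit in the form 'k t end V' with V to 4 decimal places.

Γ_L=-0.333333, Γ_S=-1.000000; launch V₁=10·100/100=10.000000
k=0 src: V=10.0000
k=1 load: inc=10.000000, refl=10.000000·-0.333333=-3.3333; V=0.000000+10.000000+-3.333333=6.6667
k=2 src: inc=-3.333333, refl=-3.333333·-1.000000=3.3333; V=10.000000+-3.333333+3.333333=10.0000
k=3 load: inc=3.333333, refl=3.333333·-0.333333=-1.1111; V=6.666667+3.333333+-1.111111=8.8889
k=4 src: inc=-1.111111, refl=-1.111111·-1.000000=1.1111; V=10.000000+-1.111111+1.111111=10.0000

0 0 source 10.0000
1 2 load 6.6667
2 4 source 10.0000
3 6 load 8.8889
4 8 source 10.0000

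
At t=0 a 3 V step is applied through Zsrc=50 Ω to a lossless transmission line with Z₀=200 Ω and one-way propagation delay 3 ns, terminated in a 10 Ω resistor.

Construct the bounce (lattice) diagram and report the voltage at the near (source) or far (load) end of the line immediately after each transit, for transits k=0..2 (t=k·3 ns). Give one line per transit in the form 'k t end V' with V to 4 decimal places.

0 0 source 2.4000
1 3 load 0.2286
2 6 source 1.5314

Γ_L=-0.904762, Γ_S=-0.600000; launch V₁=3·200/250=2.400000
k=0 src: V=2.4000
k=1 load: inc=2.400000, refl=2.400000·-0.904762=-2.1714; V=0.000000+2.400000+-2.171429=0.2286
k=2 src: inc=-2.171429, refl=-2.171429·-0.600000=1.3029; V=2.400000+-2.171429+1.302857=1.5314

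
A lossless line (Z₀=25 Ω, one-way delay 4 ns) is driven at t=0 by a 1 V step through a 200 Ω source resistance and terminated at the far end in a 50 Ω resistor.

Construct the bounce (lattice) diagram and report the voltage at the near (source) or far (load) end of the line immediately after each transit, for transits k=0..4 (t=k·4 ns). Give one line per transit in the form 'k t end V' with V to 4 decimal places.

Γ_L=0.333333, Γ_S=0.777778; launch V₁=1·25/225=0.111111
k=0 src: V=0.1111
k=1 load: inc=0.111111, refl=0.111111·0.333333=0.0370; V=0.000000+0.111111+0.037037=0.1481
k=2 src: inc=0.037037, refl=0.037037·0.777778=0.0288; V=0.111111+0.037037+0.028807=0.1770
k=3 load: inc=0.028807, refl=0.028807·0.333333=0.0096; V=0.148148+0.028807+0.009602=0.1866
k=4 src: inc=0.009602, refl=0.009602·0.777778=0.0075; V=0.176955+0.009602+0.007468=0.1940

0 0 source 0.1111
1 4 load 0.1481
2 8 source 0.1770
3 12 load 0.1866
4 16 source 0.1940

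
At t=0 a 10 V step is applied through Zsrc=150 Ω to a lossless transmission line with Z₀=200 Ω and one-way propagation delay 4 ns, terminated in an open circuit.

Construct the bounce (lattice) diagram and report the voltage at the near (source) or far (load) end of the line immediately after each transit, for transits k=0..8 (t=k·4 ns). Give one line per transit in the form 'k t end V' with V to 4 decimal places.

0 0 source 5.7143
1 4 load 11.4286
2 8 source 10.6122
3 12 load 9.7959
4 16 source 9.9125
5 20 load 10.0292
6 24 source 10.0125
7 28 load 9.9958
8 32 source 9.9982

Γ_L=1.000000, Γ_S=-0.142857; launch V₁=10·200/350=5.714286
k=0 src: V=5.7143
k=1 load: inc=5.714286, refl=5.714286·1.000000=5.7143; V=0.000000+5.714286+5.714286=11.4286
k=2 src: inc=5.714286, refl=5.714286·-0.142857=-0.8163; V=5.714286+5.714286+-0.816327=10.6122
k=3 load: inc=-0.816327, refl=-0.816327·1.000000=-0.8163; V=11.428571+-0.816327+-0.816327=9.7959
k=4 src: inc=-0.816327, refl=-0.816327·-0.142857=0.1166; V=10.612245+-0.816327+0.116618=9.9125
k=5 load: inc=0.116618, refl=0.116618·1.000000=0.1166; V=9.795918+0.116618+0.116618=10.0292
k=6 src: inc=0.116618, refl=0.116618·-0.142857=-0.0167; V=9.912536+0.116618+-0.016660=10.0125
k=7 load: inc=-0.016660, refl=-0.016660·1.000000=-0.0167; V=10.029155+-0.016660+-0.016660=9.9958
k=8 src: inc=-0.016660, refl=-0.016660·-0.142857=0.0024; V=10.012495+-0.016660+0.002380=9.9982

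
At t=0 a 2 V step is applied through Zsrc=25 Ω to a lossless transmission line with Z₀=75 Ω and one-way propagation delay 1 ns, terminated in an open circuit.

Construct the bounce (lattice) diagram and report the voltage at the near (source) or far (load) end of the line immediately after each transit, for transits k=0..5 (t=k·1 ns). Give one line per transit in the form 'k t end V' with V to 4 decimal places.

0 0 source 1.5000
1 1 load 3.0000
2 2 source 2.2500
3 3 load 1.5000
4 4 source 1.8750
5 5 load 2.2500

Γ_L=1.000000, Γ_S=-0.500000; launch V₁=2·75/100=1.500000
k=0 src: V=1.5000
k=1 load: inc=1.500000, refl=1.500000·1.000000=1.5000; V=0.000000+1.500000+1.500000=3.0000
k=2 src: inc=1.500000, refl=1.500000·-0.500000=-0.7500; V=1.500000+1.500000+-0.750000=2.2500
k=3 load: inc=-0.750000, refl=-0.750000·1.000000=-0.7500; V=3.000000+-0.750000+-0.750000=1.5000
k=4 src: inc=-0.750000, refl=-0.750000·-0.500000=0.3750; V=2.250000+-0.750000+0.375000=1.8750
k=5 load: inc=0.375000, refl=0.375000·1.000000=0.3750; V=1.500000+0.375000+0.375000=2.2500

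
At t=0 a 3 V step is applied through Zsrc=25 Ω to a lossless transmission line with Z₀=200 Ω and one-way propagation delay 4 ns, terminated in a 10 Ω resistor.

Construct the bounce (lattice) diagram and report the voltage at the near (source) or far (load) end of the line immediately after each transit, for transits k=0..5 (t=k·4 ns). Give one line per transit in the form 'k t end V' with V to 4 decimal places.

Γ_L=-0.904762, Γ_S=-0.777778; launch V₁=3·200/225=2.666667
k=0 src: V=2.6667
k=1 load: inc=2.666667, refl=2.666667·-0.904762=-2.4127; V=0.000000+2.666667+-2.412698=0.2540
k=2 src: inc=-2.412698, refl=-2.412698·-0.777778=1.8765; V=2.666667+-2.412698+1.876543=2.1305
k=3 load: inc=1.876543, refl=1.876543·-0.904762=-1.6978; V=0.253968+1.876543+-1.697825=0.4327
k=4 src: inc=-1.697825, refl=-1.697825·-0.777778=1.3205; V=2.130511+-1.697825+1.320530=1.7532
k=5 load: inc=1.320530, refl=1.320530·-0.904762=-1.1948; V=0.432687+1.320530+-1.194766=0.5585

0 0 source 2.6667
1 4 load 0.2540
2 8 source 2.1305
3 12 load 0.4327
4 16 source 1.7532
5 20 load 0.5585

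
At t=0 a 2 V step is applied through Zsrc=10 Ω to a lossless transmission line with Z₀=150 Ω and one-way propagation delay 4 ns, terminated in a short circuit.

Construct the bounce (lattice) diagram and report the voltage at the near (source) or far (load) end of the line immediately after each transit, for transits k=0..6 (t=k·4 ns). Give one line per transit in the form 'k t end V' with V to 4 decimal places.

Γ_L=-1.000000, Γ_S=-0.875000; launch V₁=2·150/160=1.875000
k=0 src: V=1.8750
k=1 load: inc=1.875000, refl=1.875000·-1.000000=-1.8750; V=0.000000+1.875000+-1.875000=0.0000
k=2 src: inc=-1.875000, refl=-1.875000·-0.875000=1.6406; V=1.875000+-1.875000+1.640625=1.6406
k=3 load: inc=1.640625, refl=1.640625·-1.000000=-1.6406; V=0.000000+1.640625+-1.640625=0.0000
k=4 src: inc=-1.640625, refl=-1.640625·-0.875000=1.4355; V=1.640625+-1.640625+1.435547=1.4355
k=5 load: inc=1.435547, refl=1.435547·-1.000000=-1.4355; V=0.000000+1.435547+-1.435547=0.0000
k=6 src: inc=-1.435547, refl=-1.435547·-0.875000=1.2561; V=1.435547+-1.435547+1.256104=1.2561

0 0 source 1.8750
1 4 load 0.0000
2 8 source 1.6406
3 12 load 0.0000
4 16 source 1.4355
5 20 load 0.0000
6 24 source 1.2561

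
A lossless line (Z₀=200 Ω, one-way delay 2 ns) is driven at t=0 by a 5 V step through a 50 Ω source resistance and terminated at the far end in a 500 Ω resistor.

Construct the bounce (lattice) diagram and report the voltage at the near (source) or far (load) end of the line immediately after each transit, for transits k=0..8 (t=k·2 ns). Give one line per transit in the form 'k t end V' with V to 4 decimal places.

Γ_L=0.428571, Γ_S=-0.600000; launch V₁=5·200/250=4.000000
k=0 src: V=4.0000
k=1 load: inc=4.000000, refl=4.000000·0.428571=1.7143; V=0.000000+4.000000+1.714286=5.7143
k=2 src: inc=1.714286, refl=1.714286·-0.600000=-1.0286; V=4.000000+1.714286+-1.028571=4.6857
k=3 load: inc=-1.028571, refl=-1.028571·0.428571=-0.4408; V=5.714286+-1.028571+-0.440816=4.2449
k=4 src: inc=-0.440816, refl=-0.440816·-0.600000=0.2645; V=4.685714+-0.440816+0.264490=4.5094
k=5 load: inc=0.264490, refl=0.264490·0.428571=0.1134; V=4.244898+0.264490+0.113353=4.6227
k=6 src: inc=0.113353, refl=0.113353·-0.600000=-0.0680; V=4.509388+0.113353+-0.068012=4.5547
k=7 load: inc=-0.068012, refl=-0.068012·0.428571=-0.0291; V=4.622741+-0.068012+-0.029148=4.5256
k=8 src: inc=-0.029148, refl=-0.029148·-0.600000=0.0175; V=4.554729+-0.029148+0.017489=4.5431

0 0 source 4.0000
1 2 load 5.7143
2 4 source 4.6857
3 6 load 4.2449
4 8 source 4.5094
5 10 load 4.6227
6 12 source 4.5547
7 14 load 4.5256
8 16 source 4.5431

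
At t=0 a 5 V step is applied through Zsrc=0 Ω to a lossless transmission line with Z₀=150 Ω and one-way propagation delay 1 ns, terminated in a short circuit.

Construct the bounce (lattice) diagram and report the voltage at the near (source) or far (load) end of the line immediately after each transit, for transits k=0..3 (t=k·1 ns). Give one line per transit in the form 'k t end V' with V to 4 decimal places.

Γ_L=-1.000000, Γ_S=-1.000000; launch V₁=5·150/150=5.000000
k=0 src: V=5.0000
k=1 load: inc=5.000000, refl=5.000000·-1.000000=-5.0000; V=0.000000+5.000000+-5.000000=0.0000
k=2 src: inc=-5.000000, refl=-5.000000·-1.000000=5.0000; V=5.000000+-5.000000+5.000000=5.0000
k=3 load: inc=5.000000, refl=5.000000·-1.000000=-5.0000; V=0.000000+5.000000+-5.000000=0.0000

0 0 source 5.0000
1 1 load 0.0000
2 2 source 5.0000
3 3 load 0.0000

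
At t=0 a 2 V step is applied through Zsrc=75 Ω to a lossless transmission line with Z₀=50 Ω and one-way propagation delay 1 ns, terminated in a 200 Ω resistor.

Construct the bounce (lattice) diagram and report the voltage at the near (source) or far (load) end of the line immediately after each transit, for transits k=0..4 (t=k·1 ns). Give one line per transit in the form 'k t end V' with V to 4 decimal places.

0 0 source 0.8000
1 1 load 1.2800
2 2 source 1.3760
3 3 load 1.4336
4 4 source 1.4451

Γ_L=0.600000, Γ_S=0.200000; launch V₁=2·50/125=0.800000
k=0 src: V=0.8000
k=1 load: inc=0.800000, refl=0.800000·0.600000=0.4800; V=0.000000+0.800000+0.480000=1.2800
k=2 src: inc=0.480000, refl=0.480000·0.200000=0.0960; V=0.800000+0.480000+0.096000=1.3760
k=3 load: inc=0.096000, refl=0.096000·0.600000=0.0576; V=1.280000+0.096000+0.057600=1.4336
k=4 src: inc=0.057600, refl=0.057600·0.200000=0.0115; V=1.376000+0.057600+0.011520=1.4451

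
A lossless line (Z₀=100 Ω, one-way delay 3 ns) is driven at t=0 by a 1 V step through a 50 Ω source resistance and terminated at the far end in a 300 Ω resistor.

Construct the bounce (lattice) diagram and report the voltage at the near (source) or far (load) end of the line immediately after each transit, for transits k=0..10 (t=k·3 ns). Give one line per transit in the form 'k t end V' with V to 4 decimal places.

0 0 source 0.6667
1 3 load 1.0000
2 6 source 0.8889
3 9 load 0.8333
4 12 source 0.8519
5 15 load 0.8611
6 18 source 0.8580
7 21 load 0.8565
8 24 source 0.8570
9 27 load 0.8573
10 30 source 0.8572

Γ_L=0.500000, Γ_S=-0.333333; launch V₁=1·100/150=0.666667
k=0 src: V=0.6667
k=1 load: inc=0.666667, refl=0.666667·0.500000=0.3333; V=0.000000+0.666667+0.333333=1.0000
k=2 src: inc=0.333333, refl=0.333333·-0.333333=-0.1111; V=0.666667+0.333333+-0.111111=0.8889
k=3 load: inc=-0.111111, refl=-0.111111·0.500000=-0.0556; V=1.000000+-0.111111+-0.055556=0.8333
k=4 src: inc=-0.055556, refl=-0.055556·-0.333333=0.0185; V=0.888889+-0.055556+0.018519=0.8519
k=5 load: inc=0.018519, refl=0.018519·0.500000=0.0093; V=0.833333+0.018519+0.009259=0.8611
k=6 src: inc=0.009259, refl=0.009259·-0.333333=-0.0031; V=0.851852+0.009259+-0.003086=0.8580
k=7 load: inc=-0.003086, refl=-0.003086·0.500000=-0.0015; V=0.861111+-0.003086+-0.001543=0.8565
k=8 src: inc=-0.001543, refl=-0.001543·-0.333333=0.0005; V=0.858025+-0.001543+0.000514=0.8570
k=9 load: inc=0.000514, refl=0.000514·0.500000=0.0003; V=0.856481+0.000514+0.000257=0.8573
k=10 src: inc=0.000257, refl=0.000257·-0.333333=-0.0001; V=0.856996+0.000257+-0.000086=0.8572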